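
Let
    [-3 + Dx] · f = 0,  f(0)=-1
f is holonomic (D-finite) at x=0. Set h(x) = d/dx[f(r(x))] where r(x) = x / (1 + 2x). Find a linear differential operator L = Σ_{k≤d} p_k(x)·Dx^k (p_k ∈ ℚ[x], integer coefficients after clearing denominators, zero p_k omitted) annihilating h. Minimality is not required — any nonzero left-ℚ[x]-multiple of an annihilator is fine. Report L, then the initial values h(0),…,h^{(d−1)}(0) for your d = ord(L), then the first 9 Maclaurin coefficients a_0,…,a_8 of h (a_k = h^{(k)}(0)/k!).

L = (-1 - 8·x) + (-1 - 4·x - 4·x^2)·Dx  (order 1).
h: a_k = -3, 3, 9/2, -51/2, 519/8, -4743/40, 12441/80, -45417/560, -1469691/4480, …
ICs: h(0) = -3.

f: a_k = -1, -3, -9/2, -9/2, -27/8, -81/40, -81/80, -243/560, -729/4480, …
Change of var in L_f (x↦r) gives L₀.
h=h₀': d/dx-closure on L₀ ⇒ L.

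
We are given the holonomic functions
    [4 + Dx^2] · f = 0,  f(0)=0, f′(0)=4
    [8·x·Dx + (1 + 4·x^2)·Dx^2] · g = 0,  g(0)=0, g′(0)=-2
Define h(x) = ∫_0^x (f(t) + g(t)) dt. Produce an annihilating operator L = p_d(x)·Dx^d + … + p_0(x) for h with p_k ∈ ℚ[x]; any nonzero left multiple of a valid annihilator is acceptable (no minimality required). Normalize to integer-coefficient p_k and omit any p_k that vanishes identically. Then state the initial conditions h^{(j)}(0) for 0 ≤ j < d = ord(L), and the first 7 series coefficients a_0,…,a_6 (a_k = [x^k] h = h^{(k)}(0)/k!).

f: a_k = 0, 4, 0, -8/3, 0, 8/15, 0, …
g: a_k = 0, -2, 0, 8/3, 0, -32/5, 0, …
Weyl lclm of L_f,L_g ⇒ L₀ (ord ≤ 4).
h=∫h₀ ⇒ L = L₀·Dx.
L = (-352·x + 1792·x^3 + 512·x^5)·Dx^2 + (-4 + 112·x^2 + 576·x^4 + 256·x^6)·Dx^3 + (-88·x + 448·x^3 + 128·x^5)·Dx^4 + (-1 + 28·x^2 + 144·x^4 + 64·x^6)·Dx^5  (order 5).
h: a_k = 0, 0, 1, 0, 0, 0, -44/45, …
ICs: h(0) = 0, h′(0) = 0, h′′(0) = 2, h′′′(0) = 0, h′′′′(0) = 0.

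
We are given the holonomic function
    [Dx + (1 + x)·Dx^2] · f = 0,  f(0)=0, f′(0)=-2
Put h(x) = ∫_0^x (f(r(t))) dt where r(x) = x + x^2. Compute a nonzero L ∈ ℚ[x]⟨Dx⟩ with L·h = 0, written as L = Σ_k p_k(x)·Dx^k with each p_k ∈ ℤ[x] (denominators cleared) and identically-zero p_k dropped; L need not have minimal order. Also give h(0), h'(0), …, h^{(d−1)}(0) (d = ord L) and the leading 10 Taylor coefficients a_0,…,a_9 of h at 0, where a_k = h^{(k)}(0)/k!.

f: a_k = 0, -2, 1, -2/3, 1/2, -2/5, 1/3, -2/7, 1/4, -2/9, …
Change of var in L_f (x↦r) gives L₀.
∫: right-multiply L₀ by Dx.
L = (-1 + 2·x + 2·x^2)·Dx^2 + (1 + 3·x + 3·x^2 + 2·x^3)·Dx^3  (order 3).
h: a_k = 0, 0, -1, -1/3, 1/3, -1/10, -1/15, 2/21, -1/28, -1/36, …
ICs: h(0) = 0, h′(0) = 0, h′′(0) = -2.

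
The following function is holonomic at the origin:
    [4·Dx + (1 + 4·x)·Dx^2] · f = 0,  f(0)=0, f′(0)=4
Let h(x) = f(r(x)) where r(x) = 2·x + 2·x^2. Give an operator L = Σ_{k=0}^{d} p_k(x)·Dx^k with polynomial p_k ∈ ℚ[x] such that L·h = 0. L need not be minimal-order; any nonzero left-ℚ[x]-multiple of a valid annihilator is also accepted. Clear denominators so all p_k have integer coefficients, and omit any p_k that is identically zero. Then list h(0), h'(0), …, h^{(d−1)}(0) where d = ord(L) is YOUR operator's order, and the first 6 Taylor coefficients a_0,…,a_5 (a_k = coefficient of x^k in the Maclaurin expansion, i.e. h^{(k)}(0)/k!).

f: a_k = 0, 4, -8, 64/3, -64, 1024/5, …
Change of var in L_f (x↦r) gives L₀.
L = (6 + 16·x + 16·x^2)·Dx + (1 + 10·x + 24·x^2 + 16·x^3)·Dx^2  (order 2).
h: a_k = 0, 8, -24, 320/3, -544, 14848/5, …
ICs: h(0) = 0, h′(0) = 8.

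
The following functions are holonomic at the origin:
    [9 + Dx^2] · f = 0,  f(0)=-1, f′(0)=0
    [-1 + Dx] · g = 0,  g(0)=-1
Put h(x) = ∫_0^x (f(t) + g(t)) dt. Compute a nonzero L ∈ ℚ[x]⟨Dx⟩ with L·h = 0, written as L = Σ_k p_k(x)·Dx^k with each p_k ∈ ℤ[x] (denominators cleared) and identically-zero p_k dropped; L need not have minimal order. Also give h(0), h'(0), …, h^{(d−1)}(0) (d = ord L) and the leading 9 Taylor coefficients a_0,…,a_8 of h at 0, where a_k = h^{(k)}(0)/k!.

L = -9·Dx + 9·Dx^2 - Dx^3 + Dx^4  (order 4).
h: a_k = 0, -2, -1/2, 4/3, -1/24, -41/60, -1/720, 13/90, -1/40320, …
ICs: h(0) = 0, h′(0) = -2, h′′(0) = -1, h′′′(0) = 8.

f: a_k = -1, 0, 9/2, 0, -27/8, 0, 81/80, 0, -729/4480, …
g: a_k = -1, -1, -1/2, -1/6, -1/24, -1/120, -1/720, -1/5040, -1/40320, …
Sum ⇒ L₀ = lclm(L_f,L_g) in ℚ(x)⟨Dx⟩.
h=∫h₀ ⇒ L = L₀·Dx.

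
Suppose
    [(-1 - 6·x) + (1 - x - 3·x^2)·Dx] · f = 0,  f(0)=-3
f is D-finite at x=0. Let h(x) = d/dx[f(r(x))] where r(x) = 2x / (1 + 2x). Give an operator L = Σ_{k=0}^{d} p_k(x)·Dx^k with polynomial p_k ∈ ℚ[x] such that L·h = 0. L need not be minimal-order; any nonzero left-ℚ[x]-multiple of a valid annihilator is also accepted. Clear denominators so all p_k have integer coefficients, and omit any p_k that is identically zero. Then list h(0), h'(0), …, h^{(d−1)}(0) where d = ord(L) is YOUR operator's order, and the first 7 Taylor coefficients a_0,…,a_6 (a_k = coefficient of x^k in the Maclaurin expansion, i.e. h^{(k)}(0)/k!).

L = (12 + 72·x + 576·x^2 + 672·x^3) + (-1 - 18·x - 48·x^2 + 136·x^3 + 336·x^4)·Dx  (order 1).
h: a_k = -6, -72, 0, -1728, 4320, -41472, 169344, …
ICs: h(0) = -6.

f: a_k = -3, -3, -12, -21, -57, -120, -291, …
Change of var in L_f (x↦r) gives L₀.
h=h₀': d/dx-closure on L₀ ⇒ L.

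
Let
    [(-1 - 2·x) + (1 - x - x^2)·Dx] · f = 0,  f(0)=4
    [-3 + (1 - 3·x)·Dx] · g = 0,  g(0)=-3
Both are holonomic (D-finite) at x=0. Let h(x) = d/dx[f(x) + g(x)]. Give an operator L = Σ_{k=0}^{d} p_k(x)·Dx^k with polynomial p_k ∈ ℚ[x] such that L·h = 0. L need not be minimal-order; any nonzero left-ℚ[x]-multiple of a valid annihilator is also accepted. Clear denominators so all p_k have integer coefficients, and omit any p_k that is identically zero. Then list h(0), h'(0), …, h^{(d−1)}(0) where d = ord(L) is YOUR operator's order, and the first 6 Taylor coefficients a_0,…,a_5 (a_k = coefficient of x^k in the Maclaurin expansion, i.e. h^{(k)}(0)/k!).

f: a_k = 4, 4, 8, 12, 20, 32, …
g: a_k = -3, -9, -27, -81, -243, -729, …
Sum ⇒ L₀ = lclm(L_f,L_g) in ℚ(x)⟨Dx⟩.
h₀' ⇒ L via d/dx closure of L₀.
L = (54 + 72·x + 216·x^2 - 72·x^3 + 54·x^4) + (-18 - 30·x + 90·x^2 + 120·x^3 - 45·x^4 + 54·x^5)·Dx + (1 + 2·x - 25·x^2 + 30·x^3 - 3·x^5 + 9·x^6)·Dx^2  (order 2).
h: a_k = -5, -38, -207, -892, -3485, -12810, …
ICs: h(0) = -5, h′(0) = -38.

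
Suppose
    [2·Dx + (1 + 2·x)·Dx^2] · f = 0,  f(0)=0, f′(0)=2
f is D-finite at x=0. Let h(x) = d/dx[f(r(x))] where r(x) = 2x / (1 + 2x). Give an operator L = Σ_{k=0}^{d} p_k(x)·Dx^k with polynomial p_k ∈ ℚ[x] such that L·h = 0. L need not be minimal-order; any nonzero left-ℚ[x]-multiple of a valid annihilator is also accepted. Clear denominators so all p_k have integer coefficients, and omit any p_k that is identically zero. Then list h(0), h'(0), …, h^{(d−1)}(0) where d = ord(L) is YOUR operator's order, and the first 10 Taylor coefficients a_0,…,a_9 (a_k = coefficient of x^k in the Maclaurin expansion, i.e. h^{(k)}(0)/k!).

f: a_k = 0, 2, -2, 8/3, -4, 32/5, -32/3, 128/7, -32, 512/9, …
h₀=f(r): pull back L_f along r ⇒ L₀.
Differentiate: ansatz ord ≤ ord L₀ ⇒ L.
L = (8 + 24·x) + (1 + 8·x + 12·x^2)·Dx  (order 1).
h: a_k = 4, -32, 208, -1280, 7744, -46592, 279808, -1679360, 10077184, -60465152, …
ICs: h(0) = 4.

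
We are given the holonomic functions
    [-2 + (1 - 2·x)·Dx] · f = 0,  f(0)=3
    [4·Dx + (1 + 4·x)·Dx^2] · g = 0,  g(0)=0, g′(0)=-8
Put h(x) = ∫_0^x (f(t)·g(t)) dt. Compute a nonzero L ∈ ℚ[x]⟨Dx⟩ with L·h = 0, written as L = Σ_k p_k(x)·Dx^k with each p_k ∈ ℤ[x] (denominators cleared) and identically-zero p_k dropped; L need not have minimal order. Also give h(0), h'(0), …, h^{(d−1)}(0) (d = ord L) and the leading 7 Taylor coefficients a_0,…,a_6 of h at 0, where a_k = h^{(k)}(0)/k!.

L = 8·Dx + 24·x·Dx^2 + (-1 - 2·x + 8·x^2)·Dx^3  (order 3).
h: a_k = 0, 0, -12, 0, -32, 128/5, -2432/15, …
ICs: h(0) = 0, h′(0) = 0, h′′(0) = -24.

f: a_k = 3, 6, 12, 24, 48, 96, 192, …
g: a_k = 0, -8, 16, -128/3, 128, -2048/5, 4096/3, …
L₀ := L_f ⊗_s L_g (sym. prod.), ord ≤ 2.
h=∫h₀ ⇒ L = L₀·Dx.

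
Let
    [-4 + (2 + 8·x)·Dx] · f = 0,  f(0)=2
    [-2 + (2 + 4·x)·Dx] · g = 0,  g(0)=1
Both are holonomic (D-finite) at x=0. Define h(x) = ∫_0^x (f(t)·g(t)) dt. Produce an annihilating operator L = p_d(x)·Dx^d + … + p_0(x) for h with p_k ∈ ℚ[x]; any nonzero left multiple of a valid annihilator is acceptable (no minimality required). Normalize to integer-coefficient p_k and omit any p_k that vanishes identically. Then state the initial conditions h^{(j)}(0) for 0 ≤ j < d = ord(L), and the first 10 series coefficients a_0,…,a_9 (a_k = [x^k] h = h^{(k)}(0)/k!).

L = (-3 - 8·x)·Dx + (1 + 6·x + 8·x^2)·Dx^2  (order 2).
h: a_k = 0, 2, 3, -1/3, 3/4, -37/20, 39/8, -757/56, 2499/64, -67181/576, …
ICs: h(0) = 0, h′(0) = 2.

f: a_k = 2, 4, -4, 8, -20, 56, -168, 528, -1716, 5720, …
g: a_k = 1, 1, -1/2, 1/2, -5/8, 7/8, -21/16, 33/16, -429/128, 715/128, …
Product ⇒ symmetric product L₀, ord ≤ 1.
h=∫₀ˣh₀: take L = L₀·Dx.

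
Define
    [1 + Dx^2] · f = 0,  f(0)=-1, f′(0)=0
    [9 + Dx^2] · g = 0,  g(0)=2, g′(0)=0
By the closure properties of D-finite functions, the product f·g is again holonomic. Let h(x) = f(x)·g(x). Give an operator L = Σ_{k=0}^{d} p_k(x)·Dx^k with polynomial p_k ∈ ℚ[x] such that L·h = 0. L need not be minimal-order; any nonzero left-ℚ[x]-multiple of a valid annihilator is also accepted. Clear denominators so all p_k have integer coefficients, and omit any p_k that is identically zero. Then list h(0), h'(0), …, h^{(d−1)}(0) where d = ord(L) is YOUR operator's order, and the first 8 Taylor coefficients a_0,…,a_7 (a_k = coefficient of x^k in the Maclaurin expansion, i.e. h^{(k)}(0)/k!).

f: a_k = -1, 0, 1/2, 0, -1/24, 0, 1/720, 0, …
g: a_k = 2, 0, -9, 0, 27/4, 0, -81/40, 0, …
h₀=f·g: eliminate ⇒ L₀, order ≤ 2·2.
L = 64 + 20·Dx^2 + Dx^4  (order 4).
h: a_k = -2, 0, 10, 0, -34/3, 0, 52/9, 0, …
ICs: h(0) = -2, h′(0) = 0, h′′(0) = 20, h′′′(0) = 0.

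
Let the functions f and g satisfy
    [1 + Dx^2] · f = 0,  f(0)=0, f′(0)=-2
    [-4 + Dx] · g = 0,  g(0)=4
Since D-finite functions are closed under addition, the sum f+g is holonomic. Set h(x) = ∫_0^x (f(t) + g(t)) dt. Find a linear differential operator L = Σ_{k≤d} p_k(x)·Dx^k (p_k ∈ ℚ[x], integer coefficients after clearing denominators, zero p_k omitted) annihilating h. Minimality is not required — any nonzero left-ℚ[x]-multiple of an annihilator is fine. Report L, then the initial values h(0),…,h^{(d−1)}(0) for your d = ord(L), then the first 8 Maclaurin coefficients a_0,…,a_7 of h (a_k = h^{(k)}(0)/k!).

L = -4·Dx + Dx^2 - 4·Dx^3 + Dx^4  (order 4).
h: a_k = 0, 4, 7, 32/3, 43/4, 128/15, 2047/360, 1024/315, …
ICs: h(0) = 0, h′(0) = 4, h′′(0) = 14, h′′′(0) = 64.

f: a_k = 0, -2, 0, 1/3, 0, -1/60, 0, 1/2520, …
g: a_k = 4, 16, 32, 128/3, 128/3, 512/15, 1024/45, 4096/315, …
Sum ⇒ L₀ = lclm(L_f,L_g) in ℚ(x)⟨Dx⟩.
h=∫h₀ ⇒ L = L₀·Dx.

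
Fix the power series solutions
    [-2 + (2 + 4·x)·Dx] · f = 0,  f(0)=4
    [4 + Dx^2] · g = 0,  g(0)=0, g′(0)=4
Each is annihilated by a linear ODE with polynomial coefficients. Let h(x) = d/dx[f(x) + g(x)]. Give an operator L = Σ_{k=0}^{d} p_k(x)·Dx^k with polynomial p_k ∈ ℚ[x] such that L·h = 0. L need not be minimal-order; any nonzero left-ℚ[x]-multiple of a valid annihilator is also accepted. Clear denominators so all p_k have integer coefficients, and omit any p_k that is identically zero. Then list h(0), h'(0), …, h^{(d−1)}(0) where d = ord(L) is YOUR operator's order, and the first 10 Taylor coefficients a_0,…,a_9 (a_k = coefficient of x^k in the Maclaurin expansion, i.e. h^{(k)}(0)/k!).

f: a_k = 4, 4, -2, 2, -5/2, 7/2, -21/4, 33/4, -429/32, 715/32, …
g: a_k = 0, 4, 0, -8/3, 0, 8/15, 0, -16/315, 0, 8/2835, …
Weyl lclm of L_f,L_g ⇒ L₀ (ord ≤ 3).
h₀' ⇒ L via d/dx closure of L₀.
L = (-76 - 64·x - 64·x^2) + (-28 - 120·x - 192·x^2 - 128·x^3)·Dx + (-19 - 16·x - 16·x^2)·Dx^2 + (-7 - 30·x - 48·x^2 - 32·x^3)·Dx^3  (order 3).
h: a_k = 8, -4, -2, -10, 121/6, -63/2, 10331/180, -429/4, 2027281/10080, -12155/32, …
ICs: h(0) = 8, h′(0) = -4, h′′(0) = -4.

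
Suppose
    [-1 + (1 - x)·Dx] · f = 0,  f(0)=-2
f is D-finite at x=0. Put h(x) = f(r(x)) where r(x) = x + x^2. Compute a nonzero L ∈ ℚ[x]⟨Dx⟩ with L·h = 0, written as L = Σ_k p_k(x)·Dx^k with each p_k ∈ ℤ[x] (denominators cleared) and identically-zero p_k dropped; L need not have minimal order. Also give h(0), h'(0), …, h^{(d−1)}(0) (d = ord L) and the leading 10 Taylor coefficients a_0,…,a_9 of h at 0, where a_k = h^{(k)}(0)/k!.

f: a_k = -2, -2, -2, -2, -2, -2, -2, -2, -2, -2, …
L₀ from L_f via x↦r, Dx↦r'^{-1}Dx.
L = (1 + 2·x) + (-1 + x + x^2)·Dx  (order 1).
h: a_k = -2, -2, -4, -6, -10, -16, -26, -42, -68, -110, …
ICs: h(0) = -2.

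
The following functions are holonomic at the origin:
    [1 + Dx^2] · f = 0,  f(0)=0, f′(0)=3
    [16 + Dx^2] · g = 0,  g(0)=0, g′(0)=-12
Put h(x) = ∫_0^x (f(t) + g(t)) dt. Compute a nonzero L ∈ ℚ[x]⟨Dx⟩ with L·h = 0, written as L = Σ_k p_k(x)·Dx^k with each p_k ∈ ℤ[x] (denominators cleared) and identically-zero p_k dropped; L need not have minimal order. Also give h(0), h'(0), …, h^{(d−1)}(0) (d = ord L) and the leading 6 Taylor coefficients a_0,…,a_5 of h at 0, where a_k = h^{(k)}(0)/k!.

L = 16·Dx + 17·Dx^3 + Dx^5  (order 5).
h: a_k = 0, 0, -9/2, 0, 63/8, 0, …
ICs: h(0) = 0, h′(0) = 0, h′′(0) = -9, h′′′(0) = 0, h′′′′(0) = 189.

f: a_k = 0, 3, 0, -1/2, 0, 1/40, …
g: a_k = 0, -12, 0, 32, 0, -128/5, …
h₀=f+g: left-lcm gives L₀, ord ≤ 4.
h=∫h₀ ⇒ L = L₀·Dx.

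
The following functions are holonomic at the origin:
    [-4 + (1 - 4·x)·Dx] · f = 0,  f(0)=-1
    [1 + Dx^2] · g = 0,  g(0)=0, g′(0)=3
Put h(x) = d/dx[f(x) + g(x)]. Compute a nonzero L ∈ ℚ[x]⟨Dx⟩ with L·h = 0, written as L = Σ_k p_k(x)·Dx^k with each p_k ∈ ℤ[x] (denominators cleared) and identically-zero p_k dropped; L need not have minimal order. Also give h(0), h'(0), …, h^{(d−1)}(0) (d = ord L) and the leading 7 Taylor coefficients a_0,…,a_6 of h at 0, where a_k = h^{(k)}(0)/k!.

L = (1544 - 64·x + 128·x^2) + (-97 + 396·x - 48·x^2 + 64·x^3)·Dx + (1544 - 64·x + 128·x^2)·Dx^2 + (-97 + 396·x - 48·x^2 + 64·x^3)·Dx^3  (order 3).
h: a_k = -1, -32, -387/2, -1024, -40959/8, -24576, -27525121/240, …
ICs: h(0) = -1, h′(0) = -32, h′′(0) = -387.

f: a_k = -1, -4, -16, -64, -256, -1024, -4096, …
g: a_k = 0, 3, 0, -1/2, 0, 1/40, 0, …
Sum ⇒ L₀ = lclm(L_f,L_g) in ℚ(x)⟨Dx⟩.
Derive L from L₀ (diff closure).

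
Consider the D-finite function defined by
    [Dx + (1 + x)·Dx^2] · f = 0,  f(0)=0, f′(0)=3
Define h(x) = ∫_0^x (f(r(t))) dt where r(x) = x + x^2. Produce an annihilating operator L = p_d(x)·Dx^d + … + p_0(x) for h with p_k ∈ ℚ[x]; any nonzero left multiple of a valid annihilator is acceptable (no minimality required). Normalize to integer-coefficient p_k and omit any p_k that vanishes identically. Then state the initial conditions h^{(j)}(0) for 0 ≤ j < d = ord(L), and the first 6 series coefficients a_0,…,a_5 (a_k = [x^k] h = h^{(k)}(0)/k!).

L = (-1 + 2·x + 2·x^2)·Dx^2 + (1 + 3·x + 3·x^2 + 2·x^3)·Dx^3  (order 3).
h: a_k = 0, 0, 3/2, 1/2, -1/2, 3/20, …
ICs: h(0) = 0, h′(0) = 0, h′′(0) = 3.

f: a_k = 0, 3, -3/2, 1, -3/4, 3/5, …
L₀ from L_f via x↦r, Dx↦r'^{-1}Dx.
h=∫₀ˣh₀: take L = L₀·Dx.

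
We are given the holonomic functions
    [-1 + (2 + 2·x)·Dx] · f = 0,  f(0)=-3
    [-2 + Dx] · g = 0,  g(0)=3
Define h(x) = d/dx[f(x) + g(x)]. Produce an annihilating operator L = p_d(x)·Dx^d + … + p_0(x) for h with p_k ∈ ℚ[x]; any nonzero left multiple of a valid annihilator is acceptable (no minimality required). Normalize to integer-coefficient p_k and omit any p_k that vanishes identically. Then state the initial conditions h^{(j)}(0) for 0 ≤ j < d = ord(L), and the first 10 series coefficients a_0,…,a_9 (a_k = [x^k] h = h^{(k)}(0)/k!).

f: a_k = -3, -3/2, 3/8, -3/16, 15/128, -21/256, 63/1024, -99/2048, 1287/32768, -2145/65536, …
g: a_k = 3, 6, 6, 4, 2, 4/5, 4/15, 8/105, 2/105, 4/945, …
L₀ := lclm(L_f,L_g); ord L₀ ≤ 1+1.
Derive L from L₀ (diff closure).
L = (-14 - 8·x) + (-13 - 32·x - 16·x^2)·Dx + (10 + 18·x + 8·x^2)·Dx^2  (order 2).
h: a_k = 9/2, 51/4, 183/16, 271/32, 919/256, 5041/2560, 5989/30720, 200671/430080, -1764881/6881280, 35508001/123863040, …
ICs: h(0) = 9/2, h′(0) = 51/4.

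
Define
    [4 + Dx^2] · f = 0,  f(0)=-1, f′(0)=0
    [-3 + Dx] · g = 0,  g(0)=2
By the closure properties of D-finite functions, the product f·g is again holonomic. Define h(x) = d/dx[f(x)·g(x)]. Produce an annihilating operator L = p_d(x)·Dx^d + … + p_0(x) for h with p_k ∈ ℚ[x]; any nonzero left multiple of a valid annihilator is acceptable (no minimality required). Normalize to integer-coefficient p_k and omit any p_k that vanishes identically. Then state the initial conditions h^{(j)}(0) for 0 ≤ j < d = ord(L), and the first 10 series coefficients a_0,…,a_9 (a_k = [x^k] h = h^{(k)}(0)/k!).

f: a_k = -1, 0, 2, 0, -2/3, 0, 4/45, 0, -2/315, 0, …
g: a_k = 2, 6, 9, 9, 27/4, 81/20, 81/40, 243/280, 729/2240, 243/2240, …
Sym-product of L_f,L_g gives L₀ (≤ ord 2).
h₀' ⇒ L via d/dx closure of L₀.
L = 13 - 6·Dx + Dx^2  (order 2).
h: a_k = -6, -10, 9, 119/3, 199/4, 407/12, 1483/120, 239/2520, -6267/2240, -68305/36288, …
ICs: h(0) = -6, h′(0) = -10.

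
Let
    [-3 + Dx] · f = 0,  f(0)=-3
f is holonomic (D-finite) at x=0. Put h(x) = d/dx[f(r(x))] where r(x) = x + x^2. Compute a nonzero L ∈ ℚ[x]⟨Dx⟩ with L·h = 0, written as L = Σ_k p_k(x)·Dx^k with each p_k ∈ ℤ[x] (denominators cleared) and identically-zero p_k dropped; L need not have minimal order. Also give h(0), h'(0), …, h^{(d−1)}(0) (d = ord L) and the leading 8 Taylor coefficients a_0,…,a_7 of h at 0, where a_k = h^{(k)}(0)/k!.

L = (5 + 12·x + 12·x^2) + (-1 - 2·x)·Dx  (order 1).
h: a_k = -9, -45, -243/2, -513/2, -3483/8, -25839/40, -13527/16, -564651/560, …
ICs: h(0) = -9.

f: a_k = -3, -9, -27/2, -27/2, -81/8, -243/40, -243/80, -729/560, …
f∘r: x↦r, Dx↦Dx/r' in L_f ⇒ L₀.
h₀' ⇒ L via d/dx closure of L₀.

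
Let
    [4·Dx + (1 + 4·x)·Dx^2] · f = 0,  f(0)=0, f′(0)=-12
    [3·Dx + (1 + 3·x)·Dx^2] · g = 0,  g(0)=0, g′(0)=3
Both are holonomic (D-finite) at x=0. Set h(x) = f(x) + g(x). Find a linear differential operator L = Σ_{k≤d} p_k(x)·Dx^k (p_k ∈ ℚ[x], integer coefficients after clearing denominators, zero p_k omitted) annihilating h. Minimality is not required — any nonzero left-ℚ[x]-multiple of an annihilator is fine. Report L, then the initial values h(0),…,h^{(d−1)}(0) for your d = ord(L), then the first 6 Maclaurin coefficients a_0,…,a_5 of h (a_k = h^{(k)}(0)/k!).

f: a_k = 0, -12, 24, -64, 192, -3072/5, …
g: a_k = 0, 3, -9/2, 9, -81/4, 243/5, …
L₀ := lclm(L_f,L_g); ord L₀ ≤ 2+2.
L = 24·Dx + (14 + 48·x)·Dx^2 + (1 + 7·x + 12·x^2)·Dx^3  (order 3).
h: a_k = 0, -9, 39/2, -55, 687/4, -2829/5, …
ICs: h(0) = 0, h′(0) = -9, h′′(0) = 39.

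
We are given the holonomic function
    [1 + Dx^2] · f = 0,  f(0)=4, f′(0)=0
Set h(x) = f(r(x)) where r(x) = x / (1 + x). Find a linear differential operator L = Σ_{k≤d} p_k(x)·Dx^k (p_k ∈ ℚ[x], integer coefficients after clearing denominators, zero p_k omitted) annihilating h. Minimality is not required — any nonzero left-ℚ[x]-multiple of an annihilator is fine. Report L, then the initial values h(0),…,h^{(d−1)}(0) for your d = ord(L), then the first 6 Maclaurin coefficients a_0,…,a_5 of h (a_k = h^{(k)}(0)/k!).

L = 1 + (2 + 6·x + 6·x^2 + 2·x^3)·Dx + (1 + 4·x + 6·x^2 + 4·x^3 + x^4)·Dx^2  (order 2).
h: a_k = 4, 0, -2, 4, -35/6, 22/3, …
ICs: h(0) = 4, h′(0) = 0.

f: a_k = 4, 0, -2, 0, 1/6, 0, …
Change of var in L_f (x↦r) gives L₀.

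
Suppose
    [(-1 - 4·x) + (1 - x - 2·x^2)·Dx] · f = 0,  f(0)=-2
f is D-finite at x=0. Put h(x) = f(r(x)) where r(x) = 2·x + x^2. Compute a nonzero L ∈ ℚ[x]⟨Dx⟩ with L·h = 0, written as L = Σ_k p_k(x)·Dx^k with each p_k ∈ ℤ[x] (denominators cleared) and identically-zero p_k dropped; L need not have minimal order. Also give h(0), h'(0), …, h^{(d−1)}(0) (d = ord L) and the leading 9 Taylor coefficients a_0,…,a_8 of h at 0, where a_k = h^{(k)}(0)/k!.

f: a_k = -2, -2, -6, -10, -22, -42, -86, -170, -342, …
Change of var in L_f (x↦r) gives L₀.
L = (2 + 16·x + 8·x^2) + (-1 + 3·x + 6·x^2 + 2·x^3)·Dx  (order 1).
h: a_k = -2, -4, -26, -104, -478, -2108, -9402, -41808, -186054, …
ICs: h(0) = -2.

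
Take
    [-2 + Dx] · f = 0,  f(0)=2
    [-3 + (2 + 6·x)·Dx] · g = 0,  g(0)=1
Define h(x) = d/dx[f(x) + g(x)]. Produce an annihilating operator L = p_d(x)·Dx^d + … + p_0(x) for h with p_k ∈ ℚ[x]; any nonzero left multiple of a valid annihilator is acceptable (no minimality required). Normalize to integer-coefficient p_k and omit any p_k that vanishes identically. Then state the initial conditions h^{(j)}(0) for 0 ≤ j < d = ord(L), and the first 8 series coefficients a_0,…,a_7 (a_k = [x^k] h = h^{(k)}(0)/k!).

L = (-78 - 72·x) + (11 - 96·x - 144·x^2)·Dx + (14 + 66·x + 72·x^2)·Dx^2  (order 2).
h: a_k = 11/2, 23/4, 209/16, -703/96, 27563/768, -680713/7680, 22766633/92160, -886489663/1290240, …
ICs: h(0) = 11/2, h′(0) = 23/4.

f: a_k = 2, 4, 4, 8/3, 4/3, 8/15, 8/45, 16/315, …
g: a_k = 1, 3/2, -9/8, 27/16, -405/128, 1701/256, -15309/1024, 72171/2048, …
f+g: L₀ = lclm(L_f,L_g), ord ≤ 1+1.
Derive L from L₀ (diff closure).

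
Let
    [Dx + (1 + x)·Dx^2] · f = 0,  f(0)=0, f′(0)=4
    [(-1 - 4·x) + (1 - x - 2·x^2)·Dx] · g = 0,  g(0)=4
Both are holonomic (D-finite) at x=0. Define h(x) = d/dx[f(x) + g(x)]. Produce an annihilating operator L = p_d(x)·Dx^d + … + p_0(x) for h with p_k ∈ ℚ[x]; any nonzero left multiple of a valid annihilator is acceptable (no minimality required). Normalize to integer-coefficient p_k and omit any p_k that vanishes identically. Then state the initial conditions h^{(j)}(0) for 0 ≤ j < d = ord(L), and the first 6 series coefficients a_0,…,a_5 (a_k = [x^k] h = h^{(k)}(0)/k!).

f: a_k = 0, 4, -2, 4/3, -1, 4/5, …
g: a_k = 4, 4, 12, 20, 44, 84, …
Sum ⇒ L₀ = lclm(L_f,L_g) in ℚ(x)⟨Dx⟩.
h₀' ⇒ L via d/dx closure of L₀.
L = (-42 - 144·x - 144·x^2 - 96·x^3) + (-28 - 172·x - 312·x^2 - 328·x^3 - 160·x^4)·Dx + (7 + 14·x - 5·x^2 - 56·x^3 - 76·x^4 - 32·x^5)·Dx^2  (order 2).
h: a_k = 8, 20, 64, 172, 424, 1028, …
ICs: h(0) = 8, h′(0) = 20.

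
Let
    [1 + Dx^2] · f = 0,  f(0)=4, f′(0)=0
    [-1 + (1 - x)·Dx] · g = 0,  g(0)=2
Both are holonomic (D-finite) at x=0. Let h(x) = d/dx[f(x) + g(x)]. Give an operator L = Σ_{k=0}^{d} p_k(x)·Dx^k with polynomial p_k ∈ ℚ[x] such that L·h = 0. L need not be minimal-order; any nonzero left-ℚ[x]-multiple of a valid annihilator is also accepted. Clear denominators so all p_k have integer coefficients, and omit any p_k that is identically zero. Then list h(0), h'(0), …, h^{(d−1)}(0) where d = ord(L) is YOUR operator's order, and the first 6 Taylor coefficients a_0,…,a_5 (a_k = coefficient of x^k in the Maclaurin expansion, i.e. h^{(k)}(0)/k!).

f: a_k = 4, 0, -2, 0, 1/6, 0, …
g: a_k = 2, 2, 2, 2, 2, 2, …
h₀=f+g: left-lcm gives L₀, ord ≤ 3.
h₀' ⇒ L via d/dx closure of L₀.
L = (26 - 4·x + 2·x^2) + (-7 + 9·x - 3·x^2 + x^3)·Dx + (26 - 4·x + 2·x^2)·Dx^2 + (-7 + 9·x - 3·x^2 + x^3)·Dx^3  (order 3).
h: a_k = 2, 0, 6, 26/3, 10, 359/30, …
ICs: h(0) = 2, h′(0) = 0, h′′(0) = 12.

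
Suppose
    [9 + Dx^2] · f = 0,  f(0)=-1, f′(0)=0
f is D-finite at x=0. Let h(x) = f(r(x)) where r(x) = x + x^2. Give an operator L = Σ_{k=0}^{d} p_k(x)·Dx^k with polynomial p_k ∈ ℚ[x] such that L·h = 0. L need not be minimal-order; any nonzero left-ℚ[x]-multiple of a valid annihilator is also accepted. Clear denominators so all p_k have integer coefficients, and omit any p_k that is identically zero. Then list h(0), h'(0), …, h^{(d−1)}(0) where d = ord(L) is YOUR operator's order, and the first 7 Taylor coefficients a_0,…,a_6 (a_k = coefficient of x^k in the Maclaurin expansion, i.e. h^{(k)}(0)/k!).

L = (9 + 54·x + 108·x^2 + 72·x^3) - 2·Dx + (1 + 2·x)·Dx^2  (order 2).
h: a_k = -1, 0, 9/2, 9, 9/8, -27/2, -1539/80, …
ICs: h(0) = -1, h′(0) = 0.

f: a_k = -1, 0, 9/2, 0, -27/8, 0, 81/80, …
h₀=f(r): pull back L_f along r ⇒ L₀.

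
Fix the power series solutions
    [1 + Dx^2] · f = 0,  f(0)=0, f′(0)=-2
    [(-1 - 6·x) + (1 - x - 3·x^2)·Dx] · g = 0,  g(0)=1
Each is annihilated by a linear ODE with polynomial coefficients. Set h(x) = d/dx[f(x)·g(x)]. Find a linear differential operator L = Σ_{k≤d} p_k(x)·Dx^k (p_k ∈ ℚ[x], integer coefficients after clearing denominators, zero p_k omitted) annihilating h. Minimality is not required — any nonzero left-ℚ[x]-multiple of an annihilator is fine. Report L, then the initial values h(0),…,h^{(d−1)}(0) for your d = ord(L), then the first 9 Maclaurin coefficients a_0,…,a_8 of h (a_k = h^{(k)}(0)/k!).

L = (83 - 2·x - 5·x^2 + 6·x^3 + 9·x^4) + (16 + 98·x + 18·x^2 + 36·x^3)·Dx + (-5 + 4·x + 13·x^2 + 6·x^3 + 9·x^4)·Dx^2  (order 2).
h: a_k = -2, -4, -23, -164/3, -2201/12, -4661/10, -473087/360, -1060373/315, -25504807/2880, …
ICs: h(0) = -2, h′(0) = -4.

f: a_k = 0, -2, 0, 1/3, 0, -1/60, 0, 1/2520, 0, …
g: a_k = 1, 1, 4, 7, 19, 40, 97, 217, 508, …
f·g: L₀ = L_f ⊗_s L_g, ord ≤ 2·1.
h₀' ⇒ L via d/dx closure of L₀.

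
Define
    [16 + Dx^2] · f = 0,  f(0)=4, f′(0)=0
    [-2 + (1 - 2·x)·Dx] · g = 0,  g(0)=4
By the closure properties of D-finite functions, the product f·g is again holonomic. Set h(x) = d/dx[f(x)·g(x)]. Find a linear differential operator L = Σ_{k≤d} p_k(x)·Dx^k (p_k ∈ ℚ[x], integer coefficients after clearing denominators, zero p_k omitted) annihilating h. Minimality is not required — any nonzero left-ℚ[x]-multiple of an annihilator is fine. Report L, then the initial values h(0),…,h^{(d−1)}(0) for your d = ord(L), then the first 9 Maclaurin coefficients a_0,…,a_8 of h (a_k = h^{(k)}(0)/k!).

L = (8 - 64·x + 64·x^2) + (-4 + 8·x)·Dx + (1 - 4·x + 4·x^2)·Dx^2  (order 2).
h: a_k = 32, -128, -384, -1024/3, -2560/3, -38912/15, -272384/45, -4292608/315, -1073152/35, …
ICs: h(0) = 32, h′(0) = -128.

f: a_k = 4, 0, -32, 0, 128/3, 0, -1024/45, 0, 2048/315, …
g: a_k = 4, 8, 16, 32, 64, 128, 256, 512, 1024, …
Sym-product of L_f,L_g gives L₀ (≤ ord 2).
Derive L from L₀ (diff closure).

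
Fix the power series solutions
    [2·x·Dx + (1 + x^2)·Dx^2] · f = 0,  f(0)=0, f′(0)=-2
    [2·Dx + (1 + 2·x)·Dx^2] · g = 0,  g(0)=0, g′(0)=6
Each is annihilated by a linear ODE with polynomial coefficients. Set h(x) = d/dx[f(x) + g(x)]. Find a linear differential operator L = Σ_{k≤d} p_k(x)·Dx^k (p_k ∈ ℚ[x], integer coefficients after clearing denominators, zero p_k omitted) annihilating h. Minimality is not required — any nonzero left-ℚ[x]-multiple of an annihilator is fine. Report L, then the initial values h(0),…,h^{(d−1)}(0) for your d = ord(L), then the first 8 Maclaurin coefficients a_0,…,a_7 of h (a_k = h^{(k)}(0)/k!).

f: a_k = 0, -2, 0, 2/3, 0, -2/5, 0, 2/7, …
g: a_k = 0, 6, -6, 8, -12, 96/5, -32, 384/7, …
L₀ := lclm(L_f,L_g); ord L₀ ≤ 2+2.
h₀' ⇒ L via d/dx closure of L₀.
L = (-2 - 12·x + 6·x^2 + 4·x^3) + (-5 - 4·x - 9·x^2 + 12·x^3 + 8·x^4)·Dx + (-1 - x + 2·x^2 + x^3 + 3·x^4 + 2·x^5)·Dx^2  (order 2).
h: a_k = 4, -12, 26, -48, 94, -192, 386, -768, …
ICs: h(0) = 4, h′(0) = -12.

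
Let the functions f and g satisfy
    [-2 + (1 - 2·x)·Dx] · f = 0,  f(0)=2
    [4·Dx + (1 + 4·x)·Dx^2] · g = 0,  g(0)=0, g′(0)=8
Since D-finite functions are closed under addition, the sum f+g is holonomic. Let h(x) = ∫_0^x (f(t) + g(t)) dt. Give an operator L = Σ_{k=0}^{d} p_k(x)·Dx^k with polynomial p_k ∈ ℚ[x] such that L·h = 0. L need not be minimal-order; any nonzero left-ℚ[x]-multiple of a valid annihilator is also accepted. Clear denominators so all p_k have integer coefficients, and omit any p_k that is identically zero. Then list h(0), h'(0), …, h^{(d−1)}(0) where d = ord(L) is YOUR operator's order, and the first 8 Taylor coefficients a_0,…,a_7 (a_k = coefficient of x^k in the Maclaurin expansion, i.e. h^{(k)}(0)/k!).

f: a_k = 2, 4, 8, 16, 32, 64, 128, 256, …
g: a_k = 0, 8, -16, 128/3, -128, 2048/5, -4096/3, 32768/7, …
Weyl lclm of L_f,L_g ⇒ L₀ (ord ≤ 3).
h=∫₀ˣh₀: take L = L₀·Dx.
L = (28 + 16·x)·Dx^2 + (-1 + 40·x + 32·x^2)·Dx^3 + (-1 - 3·x + 6·x^2 + 8·x^3)·Dx^4  (order 4).
h: a_k = 0, 2, 6, -8/3, 44/3, -96/5, 1184/15, -3712/21, …
ICs: h(0) = 0, h′(0) = 2, h′′(0) = 12, h′′′(0) = -16.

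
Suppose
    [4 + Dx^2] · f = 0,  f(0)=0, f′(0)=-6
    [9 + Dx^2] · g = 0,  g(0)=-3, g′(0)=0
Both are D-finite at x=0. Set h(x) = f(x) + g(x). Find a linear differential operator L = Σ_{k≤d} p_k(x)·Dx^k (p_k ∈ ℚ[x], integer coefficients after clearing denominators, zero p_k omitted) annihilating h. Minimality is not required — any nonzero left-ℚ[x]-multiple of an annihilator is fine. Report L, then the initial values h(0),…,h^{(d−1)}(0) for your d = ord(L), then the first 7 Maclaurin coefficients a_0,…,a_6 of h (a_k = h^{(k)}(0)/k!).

L = 36 + 13·Dx^2 + Dx^4  (order 4).
h: a_k = -3, -6, 27/2, 4, -81/8, -4/5, 243/80, …
ICs: h(0) = -3, h′(0) = -6, h′′(0) = 27, h′′′(0) = 24.

f: a_k = 0, -6, 0, 4, 0, -4/5, 0, …
g: a_k = -3, 0, 27/2, 0, -81/8, 0, 243/80, …
Weyl lclm of L_f,L_g ⇒ L₀ (ord ≤ 4).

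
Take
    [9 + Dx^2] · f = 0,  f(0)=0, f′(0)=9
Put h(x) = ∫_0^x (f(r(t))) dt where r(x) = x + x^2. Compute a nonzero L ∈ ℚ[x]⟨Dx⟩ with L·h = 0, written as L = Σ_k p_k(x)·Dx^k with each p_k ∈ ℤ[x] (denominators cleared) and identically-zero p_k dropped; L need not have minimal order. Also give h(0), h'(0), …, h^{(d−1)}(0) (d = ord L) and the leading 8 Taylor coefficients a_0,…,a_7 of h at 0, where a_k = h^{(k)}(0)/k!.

f: a_k = 0, 9, 0, -27/2, 0, 243/40, 0, -729/560, …
Substitute x→r, Dx→(1/r')Dx; clear ⇒ L₀.
h=∫h₀ ⇒ L = L₀·Dx.
L = (9 + 54·x + 108·x^2 + 72·x^3)·Dx - 2·Dx^2 + (1 + 2·x)·Dx^3  (order 3).
h: a_k = 0, 0, 9/2, 3, -27/8, -81/10, -459/80, 135/56, …
ICs: h(0) = 0, h′(0) = 0, h′′(0) = 9.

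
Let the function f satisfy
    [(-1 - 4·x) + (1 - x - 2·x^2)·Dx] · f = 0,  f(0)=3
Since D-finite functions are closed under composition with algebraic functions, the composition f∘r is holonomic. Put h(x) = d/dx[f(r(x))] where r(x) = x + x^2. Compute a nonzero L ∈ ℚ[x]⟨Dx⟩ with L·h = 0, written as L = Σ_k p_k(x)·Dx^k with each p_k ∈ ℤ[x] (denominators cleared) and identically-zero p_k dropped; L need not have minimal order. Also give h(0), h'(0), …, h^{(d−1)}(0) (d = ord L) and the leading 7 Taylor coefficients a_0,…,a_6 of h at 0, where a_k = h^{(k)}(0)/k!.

L = (8 + 10·x + 30·x^2 + 40·x^3 + 20·x^4) + (-1 - x + 5·x^2 + 10·x^3 + 10·x^4 + 4·x^5)·Dx  (order 1).
h: a_k = 3, 24, 99, 348, 1200, 3942, 12537, …
ICs: h(0) = 3.

f: a_k = 3, 3, 9, 15, 33, 63, 129, …
Substitute x→r, Dx→(1/r')Dx; clear ⇒ L₀.
h=h₀': d/dx-closure on L₀ ⇒ L.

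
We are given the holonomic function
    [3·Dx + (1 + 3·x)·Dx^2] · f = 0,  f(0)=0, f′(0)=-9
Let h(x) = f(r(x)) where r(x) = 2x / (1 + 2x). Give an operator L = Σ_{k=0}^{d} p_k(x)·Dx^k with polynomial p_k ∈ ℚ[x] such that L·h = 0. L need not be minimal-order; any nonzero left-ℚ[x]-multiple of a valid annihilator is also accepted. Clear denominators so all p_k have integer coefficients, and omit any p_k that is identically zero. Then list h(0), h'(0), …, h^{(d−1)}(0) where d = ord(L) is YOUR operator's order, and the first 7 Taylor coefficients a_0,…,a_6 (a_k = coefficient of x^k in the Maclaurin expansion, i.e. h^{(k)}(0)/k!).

L = (10 + 32·x)·Dx + (1 + 10·x + 16·x^2)·Dx^2  (order 2).
h: a_k = 0, -18, 90, -504, 3060, -98208/5, 131040, …
ICs: h(0) = 0, h′(0) = -18.

f: a_k = 0, -9, 27/2, -27, 243/4, -729/5, 729/2, …
f∘r: x↦r, Dx↦Dx/r' in L_f ⇒ L₀.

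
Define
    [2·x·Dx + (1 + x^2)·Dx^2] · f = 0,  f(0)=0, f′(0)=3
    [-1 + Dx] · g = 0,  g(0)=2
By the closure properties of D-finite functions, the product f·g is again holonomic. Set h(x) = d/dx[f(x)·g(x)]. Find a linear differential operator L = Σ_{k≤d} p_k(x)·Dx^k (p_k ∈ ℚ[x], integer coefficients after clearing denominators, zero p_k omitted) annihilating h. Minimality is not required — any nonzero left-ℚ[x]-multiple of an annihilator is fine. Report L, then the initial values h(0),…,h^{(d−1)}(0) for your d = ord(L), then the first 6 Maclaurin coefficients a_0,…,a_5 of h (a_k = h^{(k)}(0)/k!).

L = (1 + 5·x - 3·x^2 + x^3) + (-6·x + 4·x^2 - 2·x^3)·Dx + (-1 + x - x^2 + x^3)·Dx^2  (order 2).
h: a_k = 6, 12, 3, -4, 9/4, 11/2, …
ICs: h(0) = 6, h′(0) = 12.

f: a_k = 0, 3, 0, -1, 0, 3/5, …
g: a_k = 2, 2, 1, 1/3, 1/12, 1/60, …
Sym-product of L_f,L_g gives L₀ (≤ ord 2).
Differentiate: ansatz ord ≤ ord L₀ ⇒ L.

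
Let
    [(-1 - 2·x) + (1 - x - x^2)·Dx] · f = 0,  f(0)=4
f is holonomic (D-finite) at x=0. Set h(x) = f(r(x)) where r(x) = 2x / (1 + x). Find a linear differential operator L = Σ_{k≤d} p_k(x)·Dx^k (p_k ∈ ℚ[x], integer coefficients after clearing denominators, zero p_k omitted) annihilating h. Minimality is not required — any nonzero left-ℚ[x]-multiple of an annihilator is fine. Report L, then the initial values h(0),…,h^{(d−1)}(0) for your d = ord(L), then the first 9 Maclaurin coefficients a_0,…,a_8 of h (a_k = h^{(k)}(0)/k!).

L = (2 + 10·x) + (-1 - x + 5·x^2 + 5·x^3)·Dx  (order 1).
h: a_k = 4, 8, 24, 40, 120, 200, 600, 1000, 3000, …
ICs: h(0) = 4.

f: a_k = 4, 4, 8, 12, 20, 32, 52, 84, 136, …
h₀=f(r): pull back L_f along r ⇒ L₀.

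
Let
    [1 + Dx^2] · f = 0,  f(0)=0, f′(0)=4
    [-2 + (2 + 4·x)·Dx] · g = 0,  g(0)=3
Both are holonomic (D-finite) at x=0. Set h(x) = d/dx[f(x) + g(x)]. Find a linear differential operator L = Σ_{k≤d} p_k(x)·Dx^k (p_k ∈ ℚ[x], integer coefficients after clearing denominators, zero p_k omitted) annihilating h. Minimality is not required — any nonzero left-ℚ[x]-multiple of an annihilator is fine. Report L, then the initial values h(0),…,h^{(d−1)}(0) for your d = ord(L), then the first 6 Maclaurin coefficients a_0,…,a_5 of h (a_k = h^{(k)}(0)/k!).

L = (-4 - x - x^2) + (-1 - 3·x - 3·x^2 - 2·x^3)·Dx + (-4 - x - x^2)·Dx^2 + (-1 - 3·x - 3·x^2 - 2·x^3)·Dx^3  (order 3).
h: a_k = 7, -3, 5/2, -15/2, 319/24, -189/8, …
ICs: h(0) = 7, h′(0) = -3, h′′(0) = 5.

f: a_k = 0, 4, 0, -2/3, 0, 1/30, …
g: a_k = 3, 3, -3/2, 3/2, -15/8, 21/8, …
Sum ⇒ L₀ = lclm(L_f,L_g) in ℚ(x)⟨Dx⟩.
Differentiate: ansatz ord ≤ ord L₀ ⇒ L.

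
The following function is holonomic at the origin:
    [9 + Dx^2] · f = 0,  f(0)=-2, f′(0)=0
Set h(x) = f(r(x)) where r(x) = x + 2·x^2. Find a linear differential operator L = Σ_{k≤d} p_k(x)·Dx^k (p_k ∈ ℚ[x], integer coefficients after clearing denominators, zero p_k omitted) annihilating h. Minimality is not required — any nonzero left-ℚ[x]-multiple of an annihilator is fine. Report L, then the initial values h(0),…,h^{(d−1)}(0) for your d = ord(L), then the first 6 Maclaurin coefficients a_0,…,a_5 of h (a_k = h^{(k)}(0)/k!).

f: a_k = -2, 0, 9, 0, -27/4, 0, …
h₀=f(r): pull back L_f along r ⇒ L₀.
L = (9 + 108·x + 432·x^2 + 576·x^3) - 4·Dx + (1 + 4·x)·Dx^2  (order 2).
h: a_k = -2, 0, 9, 36, 117/4, -54, …
ICs: h(0) = -2, h′(0) = 0.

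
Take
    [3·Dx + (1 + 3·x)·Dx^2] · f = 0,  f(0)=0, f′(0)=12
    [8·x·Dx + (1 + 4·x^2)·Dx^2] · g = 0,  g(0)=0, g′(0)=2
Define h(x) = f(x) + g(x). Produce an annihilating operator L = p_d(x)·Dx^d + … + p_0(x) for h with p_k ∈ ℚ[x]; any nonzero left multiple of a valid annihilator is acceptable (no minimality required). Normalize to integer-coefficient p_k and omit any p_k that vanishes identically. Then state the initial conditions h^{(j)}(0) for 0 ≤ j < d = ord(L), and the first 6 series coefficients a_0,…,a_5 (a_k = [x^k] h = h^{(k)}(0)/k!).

f: a_k = 0, 12, -18, 36, -81, 972/5, …
g: a_k = 0, 2, 0, -8/3, 0, 32/5, …
Weyl lclm of L_f,L_g ⇒ L₀ (ord ≤ 4).
L = (-24 - 216·x + 288·x^2 + 288·x^3)·Dx + (-26 - 48·x - 120·x^2 + 576·x^3 + 576·x^4)·Dx^2 + (-3 - x + 24·x^2 + 32·x^3 + 144·x^4 + 144·x^5)·Dx^3  (order 3).
h: a_k = 0, 14, -18, 100/3, -81, 1004/5, …
ICs: h(0) = 0, h′(0) = 14, h′′(0) = -36.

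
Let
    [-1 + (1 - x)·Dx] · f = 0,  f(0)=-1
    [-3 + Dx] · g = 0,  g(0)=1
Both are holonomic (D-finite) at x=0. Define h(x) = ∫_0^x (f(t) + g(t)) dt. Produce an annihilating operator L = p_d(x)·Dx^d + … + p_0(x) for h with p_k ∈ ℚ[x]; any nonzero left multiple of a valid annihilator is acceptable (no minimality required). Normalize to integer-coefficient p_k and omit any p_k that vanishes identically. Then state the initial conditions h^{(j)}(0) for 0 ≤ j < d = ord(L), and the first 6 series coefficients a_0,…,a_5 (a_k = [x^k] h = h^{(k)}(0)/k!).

f: a_k = -1, -1, -1, -1, -1, -1, …
g: a_k = 1, 3, 9/2, 9/2, 27/8, 81/40, …
L₀ := lclm(L_f,L_g); ord L₀ ≤ 1+1.
∫: right-multiply L₀ by Dx.
L = (3 - 9·x)·Dx + (-7 + 18·x - 9·x^2)·Dx^2 + (2 - 5·x + 3·x^2)·Dx^3  (order 3).
h: a_k = 0, 0, 1, 7/6, 7/8, 19/40, …
ICs: h(0) = 0, h′(0) = 0, h′′(0) = 2.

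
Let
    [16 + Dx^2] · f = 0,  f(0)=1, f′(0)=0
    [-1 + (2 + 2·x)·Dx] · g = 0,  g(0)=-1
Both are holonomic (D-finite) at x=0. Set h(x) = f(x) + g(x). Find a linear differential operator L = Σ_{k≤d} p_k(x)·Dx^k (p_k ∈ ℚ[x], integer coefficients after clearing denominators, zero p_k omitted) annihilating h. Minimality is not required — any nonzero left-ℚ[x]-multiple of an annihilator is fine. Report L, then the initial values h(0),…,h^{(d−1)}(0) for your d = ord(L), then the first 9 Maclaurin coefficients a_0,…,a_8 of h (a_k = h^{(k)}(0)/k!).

f: a_k = 1, 0, -8, 0, 32/3, 0, -256/45, 0, 512/315, …
g: a_k = -1, -1/2, 1/8, -1/16, 5/128, -7/256, 21/1024, -33/2048, 429/32768, …
Sum ⇒ L₀ = lclm(L_f,L_g) in ℚ(x)⟨Dx⟩.
L = (-1072 - 2048·x - 1024·x^2) + (2016 + 6112·x + 6144·x^2 + 2048·x^3)·Dx + (-67 - 128·x - 64·x^2)·Dx^2 + (126 + 382·x + 384·x^2 + 128·x^3)·Dx^3  (order 3).
h: a_k = 0, -1/2, -63/8, -1/16, 4111/384, -7/256, -261199/46080, -33/2048, 16912351/10321920, …
ICs: h(0) = 0, h′(0) = -1/2, h′′(0) = -63/4.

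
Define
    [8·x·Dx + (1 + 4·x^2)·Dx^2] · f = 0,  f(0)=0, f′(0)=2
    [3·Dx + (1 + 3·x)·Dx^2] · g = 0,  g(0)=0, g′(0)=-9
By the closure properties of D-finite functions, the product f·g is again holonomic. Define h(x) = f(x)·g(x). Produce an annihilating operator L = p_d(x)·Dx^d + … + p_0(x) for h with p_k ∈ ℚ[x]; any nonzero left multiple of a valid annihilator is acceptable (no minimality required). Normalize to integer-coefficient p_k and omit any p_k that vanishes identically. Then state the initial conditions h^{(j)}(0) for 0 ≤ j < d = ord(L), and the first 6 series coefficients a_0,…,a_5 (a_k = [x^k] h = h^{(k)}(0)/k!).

f: a_k = 0, 2, 0, -8/3, 0, 32/5, …
g: a_k = 0, -9, 27/2, -27, 243/4, -729/5, …
Sym-product of L_f,L_g gives L₀ (≤ ord 4).
L = (1632 + 8496·x + 23040·x^2 + 110016·x^3 + 207360·x^4 + 269568·x^5 + 82944·x^7)·Dx + (418 + 6672·x + 44112·x^2 + 151488·x^3 + 393984·x^4 + 642816·x^5 + 725760·x^6 + 82944·x^7 + 290304·x^8)·Dx^2 + (204 + 1844·x + 12096·x^2 + 47408·x^3 + 122880·x^4 + 240192·x^5 + 331776·x^6 + 361728·x^7 + 82944·x^8 + 165888·x^9)·Dx^3 + (25 + 246·x + 1217·x^2 + 4128·x^3 + 10624·x^4 + 22080·x^5 + 34272·x^6 + 41472·x^7 + 43776·x^8 + 13824·x^9 + 20736·x^10)·Dx^4  (order 4).
h: a_k = 0, 0, -18, 27, -30, 171/2, …
ICs: h(0) = 0, h′(0) = 0, h′′(0) = -36, h′′′(0) = 162.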